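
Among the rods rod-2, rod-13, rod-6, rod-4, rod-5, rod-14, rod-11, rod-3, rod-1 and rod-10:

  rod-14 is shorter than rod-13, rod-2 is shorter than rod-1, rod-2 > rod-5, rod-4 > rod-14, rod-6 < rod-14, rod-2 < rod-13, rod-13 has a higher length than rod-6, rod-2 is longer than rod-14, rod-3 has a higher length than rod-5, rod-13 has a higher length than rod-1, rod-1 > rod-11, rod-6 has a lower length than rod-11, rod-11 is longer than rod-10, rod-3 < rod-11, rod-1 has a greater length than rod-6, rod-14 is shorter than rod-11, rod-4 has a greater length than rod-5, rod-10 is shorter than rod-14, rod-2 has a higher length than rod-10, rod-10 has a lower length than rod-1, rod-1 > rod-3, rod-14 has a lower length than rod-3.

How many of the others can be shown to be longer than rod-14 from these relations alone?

6

The elements the relations force above rod-14 are rod-3, rod-11, rod-2, rod-1, rod-4, rod-13 — no chain reaches any other.
That is 6.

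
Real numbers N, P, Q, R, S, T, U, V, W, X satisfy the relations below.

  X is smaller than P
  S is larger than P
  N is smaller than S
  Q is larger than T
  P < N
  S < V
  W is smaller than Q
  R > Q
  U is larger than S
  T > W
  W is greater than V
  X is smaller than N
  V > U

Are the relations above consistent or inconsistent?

consistent

The single ordering X < P < N < S < U < V < W < T < Q < R satisfies every listed relation, so no contradiction arises.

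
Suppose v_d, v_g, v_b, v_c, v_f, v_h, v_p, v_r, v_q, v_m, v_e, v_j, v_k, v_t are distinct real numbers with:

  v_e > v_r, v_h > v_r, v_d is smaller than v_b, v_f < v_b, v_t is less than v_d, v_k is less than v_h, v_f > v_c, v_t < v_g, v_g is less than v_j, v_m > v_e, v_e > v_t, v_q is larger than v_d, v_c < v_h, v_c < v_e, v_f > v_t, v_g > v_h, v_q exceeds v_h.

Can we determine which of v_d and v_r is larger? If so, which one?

undetermined

Following every chain through v_r: above v_r we get v_e, v_m, v_h, v_q, v_g, v_j.
v_d is not reached, and no chain runs the other way from v_d to v_r.
So the given relations leave the order of v_r and v_d undetermined.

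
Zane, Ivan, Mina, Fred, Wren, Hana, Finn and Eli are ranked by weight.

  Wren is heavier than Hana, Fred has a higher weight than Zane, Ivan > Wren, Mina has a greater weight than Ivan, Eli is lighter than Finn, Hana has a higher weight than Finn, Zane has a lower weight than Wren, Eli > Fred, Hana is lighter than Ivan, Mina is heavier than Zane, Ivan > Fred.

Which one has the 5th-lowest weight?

Chaining the given pairs: Zane < Fred < Eli < Finn < Hana < Wren < Ivan < Mina.
Counting 5 from the smallest end gives Hana.

Hana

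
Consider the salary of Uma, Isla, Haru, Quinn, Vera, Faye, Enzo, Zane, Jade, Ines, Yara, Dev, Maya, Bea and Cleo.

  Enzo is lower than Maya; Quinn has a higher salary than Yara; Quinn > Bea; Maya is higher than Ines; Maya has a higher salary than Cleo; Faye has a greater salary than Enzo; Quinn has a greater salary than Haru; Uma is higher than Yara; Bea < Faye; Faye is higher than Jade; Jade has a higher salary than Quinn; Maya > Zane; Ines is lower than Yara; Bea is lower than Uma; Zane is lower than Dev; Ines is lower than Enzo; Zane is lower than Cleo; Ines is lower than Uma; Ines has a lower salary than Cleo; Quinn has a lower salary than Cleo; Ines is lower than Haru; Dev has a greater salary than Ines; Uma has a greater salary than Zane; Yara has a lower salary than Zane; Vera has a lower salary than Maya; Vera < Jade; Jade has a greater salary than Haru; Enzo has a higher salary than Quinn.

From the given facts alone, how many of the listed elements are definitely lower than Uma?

4

Directly below Uma: Ines, Yara, Bea, Zane.
No other element is forced below Uma by the given relations, so the count is 4.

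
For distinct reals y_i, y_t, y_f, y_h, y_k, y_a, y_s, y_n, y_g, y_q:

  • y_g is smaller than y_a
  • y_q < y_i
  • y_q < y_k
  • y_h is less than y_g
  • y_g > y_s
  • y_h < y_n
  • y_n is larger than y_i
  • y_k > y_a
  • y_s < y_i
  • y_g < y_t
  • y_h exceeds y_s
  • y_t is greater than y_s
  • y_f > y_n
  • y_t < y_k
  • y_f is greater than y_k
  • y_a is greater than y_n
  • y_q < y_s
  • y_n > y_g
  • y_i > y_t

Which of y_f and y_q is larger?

y_f

Chaining the given relations: y_q < y_s < y_h < y_g < y_t < y_i < y_n < y_a < y_k < y_f.
So y_q < y_f; y_f is the larger of the two.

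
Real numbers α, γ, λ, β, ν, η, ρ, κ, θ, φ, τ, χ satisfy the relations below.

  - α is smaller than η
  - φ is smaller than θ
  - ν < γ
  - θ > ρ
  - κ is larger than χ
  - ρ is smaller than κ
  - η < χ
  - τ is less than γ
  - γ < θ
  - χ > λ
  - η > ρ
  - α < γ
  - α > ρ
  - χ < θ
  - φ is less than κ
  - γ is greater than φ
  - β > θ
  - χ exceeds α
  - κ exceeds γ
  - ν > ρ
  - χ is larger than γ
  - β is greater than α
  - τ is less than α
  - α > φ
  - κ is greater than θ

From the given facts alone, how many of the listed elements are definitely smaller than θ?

The elements the relations force below θ are λ, ρ, φ, τ, ν, α, γ, η, χ — no chain reaches any other.
That is 9.

9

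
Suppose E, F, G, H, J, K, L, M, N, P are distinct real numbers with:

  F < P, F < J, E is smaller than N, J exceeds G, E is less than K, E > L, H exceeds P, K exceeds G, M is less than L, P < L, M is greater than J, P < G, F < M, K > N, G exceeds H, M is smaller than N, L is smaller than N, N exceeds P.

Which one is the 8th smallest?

The consecutive relations fix a unique order: F < P < H < G < J < M < L < E < N < K.
The 8th smallest is E.

E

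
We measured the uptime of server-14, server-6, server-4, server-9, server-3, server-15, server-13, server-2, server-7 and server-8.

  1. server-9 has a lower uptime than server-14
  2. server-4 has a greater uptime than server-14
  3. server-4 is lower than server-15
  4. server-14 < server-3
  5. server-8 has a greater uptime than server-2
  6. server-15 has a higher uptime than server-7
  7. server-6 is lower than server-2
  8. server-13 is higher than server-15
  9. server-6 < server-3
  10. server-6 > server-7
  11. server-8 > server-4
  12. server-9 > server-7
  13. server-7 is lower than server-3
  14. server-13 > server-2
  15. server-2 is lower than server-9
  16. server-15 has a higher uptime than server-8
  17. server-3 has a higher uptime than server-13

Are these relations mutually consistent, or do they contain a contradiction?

The single ordering server-7 < server-6 < server-2 < server-9 < server-14 < server-4 < server-8 < server-15 < server-13 < server-3 satisfies every listed relation, so no contradiction arises.

consistent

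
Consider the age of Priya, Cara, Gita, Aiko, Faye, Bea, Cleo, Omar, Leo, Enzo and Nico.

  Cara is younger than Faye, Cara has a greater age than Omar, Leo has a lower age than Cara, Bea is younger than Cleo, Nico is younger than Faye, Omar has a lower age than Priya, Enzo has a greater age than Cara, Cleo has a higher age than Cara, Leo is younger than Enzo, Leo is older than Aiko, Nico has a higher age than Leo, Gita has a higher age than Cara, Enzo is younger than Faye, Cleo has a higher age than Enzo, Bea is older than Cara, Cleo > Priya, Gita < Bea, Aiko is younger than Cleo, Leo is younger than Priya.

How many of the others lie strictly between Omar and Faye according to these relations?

Chaining upward from Omar reaches: Cara, Priya, Enzo, Gita, Bea, Cleo.
Chaining downward from Faye reaches: Aiko, Leo, Cara, Nico, Enzo.
Strictly between Omar and Faye are those in both lists: Cara, Enzo — 2 elements.

2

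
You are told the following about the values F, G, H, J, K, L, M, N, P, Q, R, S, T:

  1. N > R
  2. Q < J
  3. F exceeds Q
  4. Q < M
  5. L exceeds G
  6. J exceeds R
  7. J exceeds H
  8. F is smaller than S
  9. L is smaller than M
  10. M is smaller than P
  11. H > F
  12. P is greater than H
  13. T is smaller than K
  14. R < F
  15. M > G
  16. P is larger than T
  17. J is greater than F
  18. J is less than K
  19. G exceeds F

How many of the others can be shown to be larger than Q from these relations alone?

9

The elements the relations force above Q are F, G, H, L, M, S, J, P, K — no chain reaches any other.
That is 9.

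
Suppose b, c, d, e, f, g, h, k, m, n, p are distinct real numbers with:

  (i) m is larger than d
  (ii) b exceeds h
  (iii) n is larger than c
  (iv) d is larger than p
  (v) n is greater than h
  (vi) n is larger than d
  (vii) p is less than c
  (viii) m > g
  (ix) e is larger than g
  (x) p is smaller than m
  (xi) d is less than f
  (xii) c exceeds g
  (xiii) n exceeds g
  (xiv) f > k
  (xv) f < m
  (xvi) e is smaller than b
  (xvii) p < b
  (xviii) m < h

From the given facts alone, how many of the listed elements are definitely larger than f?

4

The elements the relations force above f are m, h, n, b — no chain reaches any other.
That is 4.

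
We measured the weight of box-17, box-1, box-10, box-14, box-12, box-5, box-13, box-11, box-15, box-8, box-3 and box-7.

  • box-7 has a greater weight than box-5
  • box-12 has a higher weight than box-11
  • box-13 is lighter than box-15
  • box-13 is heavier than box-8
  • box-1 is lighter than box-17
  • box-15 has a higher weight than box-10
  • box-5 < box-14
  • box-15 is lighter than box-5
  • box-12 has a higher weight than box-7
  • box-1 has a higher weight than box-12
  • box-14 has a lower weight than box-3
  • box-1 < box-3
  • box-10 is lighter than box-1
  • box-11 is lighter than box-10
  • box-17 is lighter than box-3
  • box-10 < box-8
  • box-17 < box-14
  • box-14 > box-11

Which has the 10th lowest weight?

Chaining the given pairs: box-11 < box-10 < box-8 < box-13 < box-15 < box-5 < box-7 < box-12 < box-1 < box-17 < box-14 < box-3.
The 10th smallest is box-17.

box-17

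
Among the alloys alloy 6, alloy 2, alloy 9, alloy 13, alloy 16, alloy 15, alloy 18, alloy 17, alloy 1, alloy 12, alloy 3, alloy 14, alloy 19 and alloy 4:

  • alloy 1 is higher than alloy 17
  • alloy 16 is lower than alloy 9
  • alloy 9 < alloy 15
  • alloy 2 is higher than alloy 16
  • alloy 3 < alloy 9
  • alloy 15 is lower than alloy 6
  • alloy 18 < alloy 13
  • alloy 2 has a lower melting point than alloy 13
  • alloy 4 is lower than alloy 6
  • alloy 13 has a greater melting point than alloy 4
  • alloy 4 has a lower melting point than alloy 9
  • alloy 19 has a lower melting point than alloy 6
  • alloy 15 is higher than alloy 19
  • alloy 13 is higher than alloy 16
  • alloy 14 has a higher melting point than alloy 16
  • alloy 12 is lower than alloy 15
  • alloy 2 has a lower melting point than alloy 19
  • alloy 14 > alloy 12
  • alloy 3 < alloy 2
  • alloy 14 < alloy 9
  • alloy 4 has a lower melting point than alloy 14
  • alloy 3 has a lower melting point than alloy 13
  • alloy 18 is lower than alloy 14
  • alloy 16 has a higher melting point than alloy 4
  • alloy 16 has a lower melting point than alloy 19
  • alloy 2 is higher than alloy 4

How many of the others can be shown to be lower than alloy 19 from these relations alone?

4

Directly below alloy 19: alloy 16, alloy 2.
One step further: alloy 3, alloy 4 (4 so far).
Nothing else is reachable below alloy 19; 4 in all.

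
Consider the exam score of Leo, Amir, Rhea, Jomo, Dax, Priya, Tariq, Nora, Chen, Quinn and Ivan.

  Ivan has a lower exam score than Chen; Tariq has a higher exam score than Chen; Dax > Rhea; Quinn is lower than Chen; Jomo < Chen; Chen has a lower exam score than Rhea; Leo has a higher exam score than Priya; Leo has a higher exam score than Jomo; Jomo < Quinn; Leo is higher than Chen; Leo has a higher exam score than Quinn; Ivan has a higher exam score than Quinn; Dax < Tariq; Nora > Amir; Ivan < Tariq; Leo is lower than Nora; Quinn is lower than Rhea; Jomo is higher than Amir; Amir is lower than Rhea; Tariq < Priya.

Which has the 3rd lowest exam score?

Quinn

Piecing the relations together gives one ordering: Amir < Jomo < Quinn < Ivan < Chen < Rhea < Dax < Tariq < Priya < Leo < Nora.
The 3rd smallest is Quinn.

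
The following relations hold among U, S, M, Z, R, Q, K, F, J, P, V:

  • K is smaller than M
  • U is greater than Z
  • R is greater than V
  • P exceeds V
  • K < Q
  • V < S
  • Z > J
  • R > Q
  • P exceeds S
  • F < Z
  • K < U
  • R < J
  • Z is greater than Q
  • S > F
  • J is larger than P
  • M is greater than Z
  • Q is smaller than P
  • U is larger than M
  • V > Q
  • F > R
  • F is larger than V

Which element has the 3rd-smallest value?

V

The consecutive relations fix a unique order: K < Q < V < R < F < S < P < J < Z < M < U.
The 3rd smallest is V.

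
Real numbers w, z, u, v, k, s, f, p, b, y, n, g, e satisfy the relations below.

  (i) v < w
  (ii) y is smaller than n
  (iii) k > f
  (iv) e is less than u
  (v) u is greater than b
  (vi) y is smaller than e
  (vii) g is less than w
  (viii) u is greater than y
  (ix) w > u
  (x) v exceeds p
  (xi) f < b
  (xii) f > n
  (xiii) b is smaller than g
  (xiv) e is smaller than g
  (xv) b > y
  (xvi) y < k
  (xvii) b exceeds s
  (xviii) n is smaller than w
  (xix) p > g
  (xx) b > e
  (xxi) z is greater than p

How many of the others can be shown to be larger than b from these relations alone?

The elements the relations force above b are g, p, u, z, v, w — no chain reaches any other.
That is 6.

6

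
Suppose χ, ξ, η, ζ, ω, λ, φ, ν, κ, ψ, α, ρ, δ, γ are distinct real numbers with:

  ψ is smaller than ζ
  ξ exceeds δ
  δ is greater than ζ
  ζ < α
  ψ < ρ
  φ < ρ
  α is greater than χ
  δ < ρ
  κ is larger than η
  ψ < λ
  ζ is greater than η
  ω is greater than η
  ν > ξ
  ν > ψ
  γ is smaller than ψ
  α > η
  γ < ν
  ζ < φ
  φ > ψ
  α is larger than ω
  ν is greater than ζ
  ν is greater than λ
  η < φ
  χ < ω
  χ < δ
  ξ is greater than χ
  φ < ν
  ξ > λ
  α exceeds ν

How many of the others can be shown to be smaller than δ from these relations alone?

The elements the relations force below δ are χ, γ, η, ψ, ζ — no chain reaches any other.
That is 5.

5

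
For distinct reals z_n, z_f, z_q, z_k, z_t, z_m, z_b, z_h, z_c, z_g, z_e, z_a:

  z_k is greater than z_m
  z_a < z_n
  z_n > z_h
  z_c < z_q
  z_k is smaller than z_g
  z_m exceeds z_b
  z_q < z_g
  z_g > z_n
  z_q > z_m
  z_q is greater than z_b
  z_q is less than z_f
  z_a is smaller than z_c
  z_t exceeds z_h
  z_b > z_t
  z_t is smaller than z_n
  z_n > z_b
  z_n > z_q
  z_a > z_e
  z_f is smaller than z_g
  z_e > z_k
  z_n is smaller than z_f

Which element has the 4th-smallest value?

Piecing the relations together gives one ordering: z_h < z_t < z_b < z_m < z_k < z_e < z_a < z_c < z_q < z_n < z_f < z_g.
Counting 4 from the smallest end gives z_m.

z_m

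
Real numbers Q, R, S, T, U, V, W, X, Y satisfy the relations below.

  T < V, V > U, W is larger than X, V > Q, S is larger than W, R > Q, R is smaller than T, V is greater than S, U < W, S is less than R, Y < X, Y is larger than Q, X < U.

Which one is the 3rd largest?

Piecing the relations together gives one ordering: Q < Y < X < U < W < S < R < T < V.
The 3rd largest is R.

R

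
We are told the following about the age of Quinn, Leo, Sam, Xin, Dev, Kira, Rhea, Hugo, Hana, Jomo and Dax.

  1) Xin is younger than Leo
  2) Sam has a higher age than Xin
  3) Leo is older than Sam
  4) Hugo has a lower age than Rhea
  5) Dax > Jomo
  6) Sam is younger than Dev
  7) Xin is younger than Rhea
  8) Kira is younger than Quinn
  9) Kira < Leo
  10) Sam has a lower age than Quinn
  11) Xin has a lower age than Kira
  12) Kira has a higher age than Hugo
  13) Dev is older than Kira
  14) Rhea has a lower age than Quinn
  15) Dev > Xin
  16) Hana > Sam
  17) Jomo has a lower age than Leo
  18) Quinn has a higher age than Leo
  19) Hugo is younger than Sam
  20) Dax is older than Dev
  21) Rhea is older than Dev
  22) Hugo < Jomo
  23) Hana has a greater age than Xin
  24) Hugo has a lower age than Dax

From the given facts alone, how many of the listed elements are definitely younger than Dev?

From Dev the given relations immediately reach Xin, Sam, Kira.
From those, Hugo — 4 in total.
No other element is forced below Dev by the given relations, so the count is 4.

4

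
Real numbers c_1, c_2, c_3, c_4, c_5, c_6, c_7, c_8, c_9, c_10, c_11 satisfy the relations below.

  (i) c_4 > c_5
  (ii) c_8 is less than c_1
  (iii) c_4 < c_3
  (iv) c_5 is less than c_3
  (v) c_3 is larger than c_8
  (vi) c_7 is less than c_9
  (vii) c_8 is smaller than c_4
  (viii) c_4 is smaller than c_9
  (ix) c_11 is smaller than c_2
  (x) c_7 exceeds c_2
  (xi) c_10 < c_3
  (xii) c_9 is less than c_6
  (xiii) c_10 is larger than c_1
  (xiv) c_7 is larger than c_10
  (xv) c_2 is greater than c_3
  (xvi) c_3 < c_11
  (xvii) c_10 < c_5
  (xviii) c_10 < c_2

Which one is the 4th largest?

c_2

Piecing the relations together gives one ordering: c_8 < c_1 < c_10 < c_5 < c_4 < c_3 < c_11 < c_2 < c_7 < c_9 < c_6.
Counting 4 from the largest end gives c_2.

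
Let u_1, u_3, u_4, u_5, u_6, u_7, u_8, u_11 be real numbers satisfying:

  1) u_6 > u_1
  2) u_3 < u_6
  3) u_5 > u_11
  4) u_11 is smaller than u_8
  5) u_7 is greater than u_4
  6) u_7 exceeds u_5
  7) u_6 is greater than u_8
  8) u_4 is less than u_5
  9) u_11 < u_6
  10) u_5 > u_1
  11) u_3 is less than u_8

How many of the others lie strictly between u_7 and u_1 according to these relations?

1

Chaining upward from u_1 reaches: u_6, u_5.
Chaining downward from u_7 reaches: u_11, u_4, u_5.
Strictly between u_1 and u_7 are those in both lists: u_5 — 1 element.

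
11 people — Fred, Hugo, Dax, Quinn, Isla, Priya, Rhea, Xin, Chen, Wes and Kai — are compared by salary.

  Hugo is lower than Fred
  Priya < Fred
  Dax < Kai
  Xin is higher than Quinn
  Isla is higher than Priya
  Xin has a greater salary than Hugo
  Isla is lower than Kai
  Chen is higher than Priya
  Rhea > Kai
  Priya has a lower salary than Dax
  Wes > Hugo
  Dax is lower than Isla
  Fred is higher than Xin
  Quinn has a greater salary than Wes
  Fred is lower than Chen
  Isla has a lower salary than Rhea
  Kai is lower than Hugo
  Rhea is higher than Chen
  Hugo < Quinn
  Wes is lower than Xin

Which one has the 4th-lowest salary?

Kai

The consecutive relations fix a unique order: Priya < Dax < Isla < Kai < Hugo < Wes < Quinn < Xin < Fred < Chen < Rhea.
The 4th smallest is Kai.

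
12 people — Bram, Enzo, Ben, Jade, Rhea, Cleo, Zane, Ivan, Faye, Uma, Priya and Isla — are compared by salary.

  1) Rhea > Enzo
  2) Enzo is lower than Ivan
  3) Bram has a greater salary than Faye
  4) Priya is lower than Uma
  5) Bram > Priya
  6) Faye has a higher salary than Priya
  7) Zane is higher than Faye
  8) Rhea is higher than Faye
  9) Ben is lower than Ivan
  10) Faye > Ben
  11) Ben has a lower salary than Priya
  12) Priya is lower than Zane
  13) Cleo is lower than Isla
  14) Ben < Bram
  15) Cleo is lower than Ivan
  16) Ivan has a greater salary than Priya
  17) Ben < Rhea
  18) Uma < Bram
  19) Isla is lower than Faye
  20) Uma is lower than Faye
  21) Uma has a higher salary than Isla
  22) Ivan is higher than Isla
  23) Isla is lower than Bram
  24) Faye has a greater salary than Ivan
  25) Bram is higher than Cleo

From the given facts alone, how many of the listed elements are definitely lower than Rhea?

From Rhea the given relations immediately reach Ben, Enzo, Faye.
From those, Priya, Isla, Uma, Ivan — 7 in total.
From those, Cleo — 8 in total.
Nothing else is reachable below Rhea; 8 in all.

8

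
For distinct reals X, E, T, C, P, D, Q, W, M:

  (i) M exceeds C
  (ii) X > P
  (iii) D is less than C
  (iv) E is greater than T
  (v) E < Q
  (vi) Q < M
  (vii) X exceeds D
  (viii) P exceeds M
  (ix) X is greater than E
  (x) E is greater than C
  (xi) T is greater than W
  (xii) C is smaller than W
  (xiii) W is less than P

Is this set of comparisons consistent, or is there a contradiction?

consistent

Every relation is compatible with D < C < W < T < E < Q < M < P < X; the set is consistent.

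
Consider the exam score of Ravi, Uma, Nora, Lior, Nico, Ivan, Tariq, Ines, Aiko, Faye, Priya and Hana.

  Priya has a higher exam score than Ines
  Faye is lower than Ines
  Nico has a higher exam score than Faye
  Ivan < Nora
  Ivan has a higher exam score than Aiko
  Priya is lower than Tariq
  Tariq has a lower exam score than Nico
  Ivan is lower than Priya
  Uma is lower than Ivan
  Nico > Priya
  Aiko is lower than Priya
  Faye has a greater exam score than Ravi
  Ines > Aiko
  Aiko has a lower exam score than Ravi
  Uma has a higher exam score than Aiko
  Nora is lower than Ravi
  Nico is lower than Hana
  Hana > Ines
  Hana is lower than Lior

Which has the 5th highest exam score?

Priya

Chaining the given pairs: Aiko < Uma < Ivan < Nora < Ravi < Faye < Ines < Priya < Tariq < Nico < Hana < Lior.
Counting 5 from the largest end gives Priya.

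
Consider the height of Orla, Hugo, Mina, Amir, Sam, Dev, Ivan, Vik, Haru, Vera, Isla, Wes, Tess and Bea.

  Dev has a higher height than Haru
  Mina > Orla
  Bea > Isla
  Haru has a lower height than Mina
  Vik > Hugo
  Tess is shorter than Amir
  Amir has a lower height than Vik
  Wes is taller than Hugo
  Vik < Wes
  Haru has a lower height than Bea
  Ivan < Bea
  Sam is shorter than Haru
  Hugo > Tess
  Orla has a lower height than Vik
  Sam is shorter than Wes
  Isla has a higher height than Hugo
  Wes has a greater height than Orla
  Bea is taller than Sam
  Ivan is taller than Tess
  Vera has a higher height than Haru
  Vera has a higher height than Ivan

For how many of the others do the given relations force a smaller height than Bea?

Directly below Bea: Sam, Haru, Ivan, Isla.
One step further: Tess, Hugo (6 so far).
No other element is forced below Bea by the given relations, so the count is 6.

6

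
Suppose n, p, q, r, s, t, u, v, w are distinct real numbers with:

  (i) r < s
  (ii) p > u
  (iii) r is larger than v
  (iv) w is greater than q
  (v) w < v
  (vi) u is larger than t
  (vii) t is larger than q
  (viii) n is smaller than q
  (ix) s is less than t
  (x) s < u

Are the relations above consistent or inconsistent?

consistent

Every relation is compatible with n < q < w < v < r < s < t < u < p; the set is consistent.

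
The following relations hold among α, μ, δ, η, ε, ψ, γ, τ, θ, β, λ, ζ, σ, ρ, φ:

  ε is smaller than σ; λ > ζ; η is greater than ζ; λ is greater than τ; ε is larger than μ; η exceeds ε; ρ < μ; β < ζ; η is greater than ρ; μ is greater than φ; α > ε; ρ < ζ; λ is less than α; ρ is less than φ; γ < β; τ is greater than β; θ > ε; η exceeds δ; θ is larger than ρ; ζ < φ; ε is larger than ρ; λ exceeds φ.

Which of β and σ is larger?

σ

Link the given pairs in sequence: β < ζ; ζ < φ; φ < μ; μ < ε; ε < σ.
Together: β < ζ < φ < μ < ε < σ.
So β < σ; σ is the larger of the two.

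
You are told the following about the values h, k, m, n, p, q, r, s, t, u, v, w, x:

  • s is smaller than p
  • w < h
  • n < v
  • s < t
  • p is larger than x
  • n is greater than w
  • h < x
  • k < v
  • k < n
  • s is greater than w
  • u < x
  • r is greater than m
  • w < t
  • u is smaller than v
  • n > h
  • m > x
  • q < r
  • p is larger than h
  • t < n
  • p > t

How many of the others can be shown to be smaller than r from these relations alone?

From r the given relations immediately reach q, m.
From those, x — 3 in total.
From those, u, h — 5 in total.
From those, w — 6 in total.
No other element is forced below r by the given relations, so the count is 6.

6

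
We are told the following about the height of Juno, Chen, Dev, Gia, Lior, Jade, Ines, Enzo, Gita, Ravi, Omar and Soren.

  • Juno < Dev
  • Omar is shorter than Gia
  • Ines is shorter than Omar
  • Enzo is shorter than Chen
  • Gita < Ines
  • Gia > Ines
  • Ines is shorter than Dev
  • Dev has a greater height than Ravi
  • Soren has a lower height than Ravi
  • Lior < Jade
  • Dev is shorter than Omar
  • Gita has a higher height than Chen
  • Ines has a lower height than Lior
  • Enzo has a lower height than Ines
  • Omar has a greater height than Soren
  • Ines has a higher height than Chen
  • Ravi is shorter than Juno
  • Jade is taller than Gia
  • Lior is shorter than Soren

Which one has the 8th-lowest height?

Juno

The consecutive relations fix a unique order: Enzo < Chen < Gita < Ines < Lior < Soren < Ravi < Juno < Dev < Omar < Gia < Jade.
The 8th smallest is Juno.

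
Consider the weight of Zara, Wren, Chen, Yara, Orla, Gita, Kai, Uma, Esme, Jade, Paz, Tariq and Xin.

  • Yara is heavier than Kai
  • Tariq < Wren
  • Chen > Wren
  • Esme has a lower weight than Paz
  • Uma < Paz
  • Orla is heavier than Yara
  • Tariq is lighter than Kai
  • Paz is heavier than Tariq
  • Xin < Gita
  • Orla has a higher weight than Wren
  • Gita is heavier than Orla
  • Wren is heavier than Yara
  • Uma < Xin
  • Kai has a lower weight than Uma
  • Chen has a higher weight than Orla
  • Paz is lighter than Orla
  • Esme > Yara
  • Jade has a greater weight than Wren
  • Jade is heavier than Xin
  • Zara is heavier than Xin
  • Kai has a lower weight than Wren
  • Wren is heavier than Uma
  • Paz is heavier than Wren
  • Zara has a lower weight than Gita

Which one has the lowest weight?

Tariq

Kai is not least since Tariq < Kai; Yara is not least since Kai < Yara; Uma is not least since Kai < Uma; Wren is not least since Uma < Wren; Xin is not least since Uma < Xin; Esme is not least since Yara < Esme; Zara is not least since Xin < Zara; Paz is not least since Tariq < Paz; Orla is not least since Wren < Orla; Gita is not least since Xin < Gita; Chen is not least since Orla < Chen; Jade is not least since Wren < Jade.
Only Tariq has nothing below it, so Tariq is the lowest weight.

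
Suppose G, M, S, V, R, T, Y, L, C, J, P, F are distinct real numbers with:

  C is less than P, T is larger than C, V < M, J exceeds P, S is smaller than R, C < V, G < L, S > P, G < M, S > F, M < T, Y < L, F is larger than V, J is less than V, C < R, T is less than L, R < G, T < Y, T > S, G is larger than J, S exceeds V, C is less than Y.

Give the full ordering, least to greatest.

The consecutive links are each given: C < P; P < J; J < V; V < F; F < S; S < R; R < G; G < M; M < T; T < Y; Y < L.

C < P < J < V < F < S < R < G < M < T < Y < L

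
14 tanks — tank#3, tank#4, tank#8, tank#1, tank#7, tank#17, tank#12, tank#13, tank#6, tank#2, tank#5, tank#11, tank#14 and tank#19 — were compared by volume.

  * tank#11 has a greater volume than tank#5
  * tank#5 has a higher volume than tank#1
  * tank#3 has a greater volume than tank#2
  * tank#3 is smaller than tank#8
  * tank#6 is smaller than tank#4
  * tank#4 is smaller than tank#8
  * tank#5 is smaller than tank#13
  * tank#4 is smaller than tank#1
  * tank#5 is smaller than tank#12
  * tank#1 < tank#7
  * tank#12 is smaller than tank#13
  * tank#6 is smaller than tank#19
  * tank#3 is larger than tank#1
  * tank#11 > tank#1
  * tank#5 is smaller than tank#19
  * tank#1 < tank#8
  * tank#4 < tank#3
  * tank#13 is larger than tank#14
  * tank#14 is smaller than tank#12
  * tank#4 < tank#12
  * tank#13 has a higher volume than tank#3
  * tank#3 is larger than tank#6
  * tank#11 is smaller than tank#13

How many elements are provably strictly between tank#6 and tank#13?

Chaining upward from tank#6 reaches: tank#4, tank#1, tank#5, tank#12, tank#11, tank#7, tank#3, tank#8, tank#19.
Chaining downward from tank#13 reaches: tank#14, tank#4, tank#1, tank#5, tank#12, tank#11, tank#2, tank#3.
Strictly between tank#6 and tank#13 are those in both lists: tank#4, tank#1, tank#5, tank#12, tank#11, tank#3 — 6 elements.

6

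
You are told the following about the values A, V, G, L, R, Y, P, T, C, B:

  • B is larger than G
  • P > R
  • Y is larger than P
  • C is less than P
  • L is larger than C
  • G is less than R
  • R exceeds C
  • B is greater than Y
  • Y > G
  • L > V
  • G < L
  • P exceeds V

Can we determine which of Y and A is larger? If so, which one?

undetermined

Following every chain through A: nothing is chained to A.
Y is not reached, and no chain runs the other way from Y to A.
So the given relations leave the order of A and Y undetermined.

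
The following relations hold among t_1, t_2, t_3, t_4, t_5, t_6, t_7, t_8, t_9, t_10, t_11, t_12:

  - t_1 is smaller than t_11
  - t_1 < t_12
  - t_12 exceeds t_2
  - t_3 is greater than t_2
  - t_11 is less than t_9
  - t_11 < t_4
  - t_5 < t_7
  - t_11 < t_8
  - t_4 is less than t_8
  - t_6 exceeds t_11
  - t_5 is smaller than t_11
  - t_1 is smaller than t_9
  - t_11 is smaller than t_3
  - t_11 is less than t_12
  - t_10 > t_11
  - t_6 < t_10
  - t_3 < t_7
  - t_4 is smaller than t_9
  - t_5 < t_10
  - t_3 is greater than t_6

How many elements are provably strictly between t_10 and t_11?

1

The relations place t_11 below t_10. An element lies strictly between them when it is forced above t_11 and also forced below t_10.
Above t_11: {t_4, t_8, t_6, t_12, t_9, t_3, t_7}. Below t_10: {t_5, t_1, t_6}.
Intersection: {t_6} — 1.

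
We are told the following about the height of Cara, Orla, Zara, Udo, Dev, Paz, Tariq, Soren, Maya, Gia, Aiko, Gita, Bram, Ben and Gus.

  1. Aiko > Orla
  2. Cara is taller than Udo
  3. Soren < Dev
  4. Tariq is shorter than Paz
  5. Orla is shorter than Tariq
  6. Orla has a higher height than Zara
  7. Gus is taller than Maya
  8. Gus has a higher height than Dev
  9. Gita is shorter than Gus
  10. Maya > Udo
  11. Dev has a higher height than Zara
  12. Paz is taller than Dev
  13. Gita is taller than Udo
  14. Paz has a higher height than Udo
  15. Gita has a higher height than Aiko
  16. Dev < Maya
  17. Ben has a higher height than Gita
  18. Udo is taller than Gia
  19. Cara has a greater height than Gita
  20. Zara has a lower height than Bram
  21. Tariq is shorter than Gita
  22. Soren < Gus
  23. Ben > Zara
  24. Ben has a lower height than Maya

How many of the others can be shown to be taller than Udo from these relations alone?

6

Directly above Udo: Gita, Maya, Cara, Paz.
One step further: Ben, Gus (6 so far).
Nothing else is reachable above Udo; 6 in all.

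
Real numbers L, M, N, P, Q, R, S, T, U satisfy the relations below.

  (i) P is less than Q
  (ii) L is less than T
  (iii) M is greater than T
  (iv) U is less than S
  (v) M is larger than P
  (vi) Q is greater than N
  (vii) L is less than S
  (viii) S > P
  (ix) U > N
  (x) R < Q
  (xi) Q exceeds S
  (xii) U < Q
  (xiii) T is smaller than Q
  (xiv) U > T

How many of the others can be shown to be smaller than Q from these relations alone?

7

The elements the relations force below Q are P, R, L, T, N, U, S — no chain reaches any other.
That is 7.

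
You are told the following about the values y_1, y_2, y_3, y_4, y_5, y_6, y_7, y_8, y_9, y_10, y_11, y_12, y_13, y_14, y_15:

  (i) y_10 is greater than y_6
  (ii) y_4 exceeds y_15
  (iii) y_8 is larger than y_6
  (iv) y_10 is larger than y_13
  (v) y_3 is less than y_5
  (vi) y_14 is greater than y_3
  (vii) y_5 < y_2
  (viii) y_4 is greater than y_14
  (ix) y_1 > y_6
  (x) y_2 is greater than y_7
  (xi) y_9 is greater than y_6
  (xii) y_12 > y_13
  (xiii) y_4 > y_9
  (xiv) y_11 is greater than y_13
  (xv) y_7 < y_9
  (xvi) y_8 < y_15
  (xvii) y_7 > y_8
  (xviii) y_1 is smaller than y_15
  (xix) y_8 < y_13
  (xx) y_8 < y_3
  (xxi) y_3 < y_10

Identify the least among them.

y_6

y_8 is not least since y_6 < y_8; y_1 is not least since y_6 < y_1; y_13 is not least since y_8 < y_13; y_3 is not least since y_8 < y_3; y_15 is not least since y_1 < y_15; y_11 is not least since y_13 < y_11; y_7 is not least since y_8 < y_7; y_12 is not least since y_13 < y_12; y_9 is not least since y_7 < y_9; y_5 is not least since y_3 < y_5; y_14 is not least since y_3 < y_14; y_2 is not least since y_5 < y_2; y_10 is not least since y_13 < y_10; y_4 is not least since y_9 < y_4.
Only y_6 has nothing below it, so y_6 is the least.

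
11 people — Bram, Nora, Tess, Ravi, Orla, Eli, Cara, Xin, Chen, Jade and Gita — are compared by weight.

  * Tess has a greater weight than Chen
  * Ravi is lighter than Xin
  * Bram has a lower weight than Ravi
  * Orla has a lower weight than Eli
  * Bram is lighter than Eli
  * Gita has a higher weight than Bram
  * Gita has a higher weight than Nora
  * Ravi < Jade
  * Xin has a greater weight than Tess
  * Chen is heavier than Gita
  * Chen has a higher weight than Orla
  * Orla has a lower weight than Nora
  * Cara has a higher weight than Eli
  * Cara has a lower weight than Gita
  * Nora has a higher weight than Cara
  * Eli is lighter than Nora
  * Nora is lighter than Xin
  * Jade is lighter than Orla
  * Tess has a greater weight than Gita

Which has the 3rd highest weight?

Chaining the given pairs: Bram < Ravi < Jade < Orla < Eli < Cara < Nora < Gita < Chen < Tess < Xin.
The 3rd largest is Chen.

Chen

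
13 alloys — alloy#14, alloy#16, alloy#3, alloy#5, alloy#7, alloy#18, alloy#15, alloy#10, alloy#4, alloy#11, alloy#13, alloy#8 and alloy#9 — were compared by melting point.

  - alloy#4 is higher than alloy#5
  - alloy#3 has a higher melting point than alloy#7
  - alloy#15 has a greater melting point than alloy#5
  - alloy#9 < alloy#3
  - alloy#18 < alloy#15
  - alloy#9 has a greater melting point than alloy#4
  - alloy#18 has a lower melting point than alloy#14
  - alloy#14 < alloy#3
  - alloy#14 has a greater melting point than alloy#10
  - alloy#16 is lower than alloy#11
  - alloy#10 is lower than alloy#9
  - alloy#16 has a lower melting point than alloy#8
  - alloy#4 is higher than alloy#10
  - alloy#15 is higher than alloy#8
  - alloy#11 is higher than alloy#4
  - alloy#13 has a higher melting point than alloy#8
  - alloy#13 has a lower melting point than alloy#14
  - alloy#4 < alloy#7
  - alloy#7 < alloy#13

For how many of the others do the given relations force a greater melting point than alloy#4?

6

The elements the relations force above alloy#4 are alloy#7, alloy#9, alloy#11, alloy#13, alloy#14, alloy#3 — no chain reaches any other.
That is 6.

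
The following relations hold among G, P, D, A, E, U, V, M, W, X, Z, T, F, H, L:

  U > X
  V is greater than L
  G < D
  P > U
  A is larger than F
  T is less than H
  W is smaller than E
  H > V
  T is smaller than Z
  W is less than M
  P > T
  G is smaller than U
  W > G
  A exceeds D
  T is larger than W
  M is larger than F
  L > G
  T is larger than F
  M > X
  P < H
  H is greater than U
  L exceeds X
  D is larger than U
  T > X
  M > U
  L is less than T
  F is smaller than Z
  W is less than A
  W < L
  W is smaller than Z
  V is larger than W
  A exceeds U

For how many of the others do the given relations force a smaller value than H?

Directly below H: U, T, P, V.
One step further: X, G, F, W, L (9 so far).
No other element is forced below H by the given relations, so the count is 9.

9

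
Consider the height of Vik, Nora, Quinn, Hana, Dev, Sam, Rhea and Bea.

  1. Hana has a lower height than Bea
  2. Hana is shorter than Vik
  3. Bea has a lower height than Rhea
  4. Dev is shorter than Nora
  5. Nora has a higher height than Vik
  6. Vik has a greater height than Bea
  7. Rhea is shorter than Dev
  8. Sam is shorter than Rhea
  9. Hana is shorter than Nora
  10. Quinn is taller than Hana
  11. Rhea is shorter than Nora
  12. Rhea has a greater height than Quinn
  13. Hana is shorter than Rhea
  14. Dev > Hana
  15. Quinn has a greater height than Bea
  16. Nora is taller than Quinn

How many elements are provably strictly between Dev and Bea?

2

The relations place Bea below Dev. An element lies strictly between them when it is forced above Bea and also forced below Dev.
Above Bea: {Vik, Quinn, Rhea, Nora}. Below Dev: {Hana, Quinn, Sam, Rhea}.
Intersection: {Quinn, Rhea} — 2.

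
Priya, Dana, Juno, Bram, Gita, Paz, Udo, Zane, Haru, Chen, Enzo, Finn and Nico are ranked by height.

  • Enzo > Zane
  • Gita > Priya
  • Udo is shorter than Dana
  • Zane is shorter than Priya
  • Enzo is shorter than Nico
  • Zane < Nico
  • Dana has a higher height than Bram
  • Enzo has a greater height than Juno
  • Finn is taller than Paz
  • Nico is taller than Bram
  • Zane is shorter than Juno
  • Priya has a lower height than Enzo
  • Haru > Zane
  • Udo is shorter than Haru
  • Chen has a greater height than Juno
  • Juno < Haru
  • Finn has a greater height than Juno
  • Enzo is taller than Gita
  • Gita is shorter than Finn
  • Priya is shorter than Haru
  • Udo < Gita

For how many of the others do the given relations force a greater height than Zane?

8

From Zane the given relations immediately reach Priya, Juno, Haru, Enzo, Nico.
From those, Gita, Chen, Finn — 8 in total.
Nothing else is reachable above Zane; 8 in all.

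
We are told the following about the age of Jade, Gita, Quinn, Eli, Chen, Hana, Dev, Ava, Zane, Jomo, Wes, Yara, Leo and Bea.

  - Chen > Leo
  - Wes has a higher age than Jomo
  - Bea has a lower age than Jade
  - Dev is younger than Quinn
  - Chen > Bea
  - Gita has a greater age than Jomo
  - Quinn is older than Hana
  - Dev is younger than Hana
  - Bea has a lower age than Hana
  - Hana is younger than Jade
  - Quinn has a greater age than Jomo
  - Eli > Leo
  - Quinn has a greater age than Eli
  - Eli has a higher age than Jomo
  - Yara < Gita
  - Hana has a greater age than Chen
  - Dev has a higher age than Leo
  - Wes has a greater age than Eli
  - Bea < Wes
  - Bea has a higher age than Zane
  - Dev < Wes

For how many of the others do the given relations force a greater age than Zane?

6

The elements the relations force above Zane are Bea, Chen, Hana, Quinn, Jade, Wes — no chain reaches any other.
That is 6.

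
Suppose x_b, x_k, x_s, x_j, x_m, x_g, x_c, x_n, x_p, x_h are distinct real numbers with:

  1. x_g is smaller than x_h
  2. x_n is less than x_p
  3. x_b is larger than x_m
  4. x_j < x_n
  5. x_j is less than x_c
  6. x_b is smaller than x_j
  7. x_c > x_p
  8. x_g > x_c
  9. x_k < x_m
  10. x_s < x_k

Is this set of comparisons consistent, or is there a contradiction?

consistent

Every relation is compatible with x_s < x_k < x_m < x_b < x_j < x_n < x_p < x_c < x_g < x_h; the set is consistent.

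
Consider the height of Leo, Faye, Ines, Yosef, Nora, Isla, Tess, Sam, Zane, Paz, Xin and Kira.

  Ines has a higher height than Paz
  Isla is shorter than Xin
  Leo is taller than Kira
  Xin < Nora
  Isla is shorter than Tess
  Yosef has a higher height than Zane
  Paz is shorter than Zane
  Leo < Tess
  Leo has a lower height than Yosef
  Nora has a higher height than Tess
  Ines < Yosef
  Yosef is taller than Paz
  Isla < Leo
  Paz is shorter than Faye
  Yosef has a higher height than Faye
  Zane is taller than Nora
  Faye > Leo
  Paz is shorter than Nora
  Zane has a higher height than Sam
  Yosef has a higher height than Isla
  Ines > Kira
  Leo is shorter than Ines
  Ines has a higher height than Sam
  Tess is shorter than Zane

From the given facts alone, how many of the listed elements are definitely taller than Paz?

5

The elements the relations force above Paz are Faye, Nora, Zane, Ines, Yosef — no chain reaches any other.
That is 5.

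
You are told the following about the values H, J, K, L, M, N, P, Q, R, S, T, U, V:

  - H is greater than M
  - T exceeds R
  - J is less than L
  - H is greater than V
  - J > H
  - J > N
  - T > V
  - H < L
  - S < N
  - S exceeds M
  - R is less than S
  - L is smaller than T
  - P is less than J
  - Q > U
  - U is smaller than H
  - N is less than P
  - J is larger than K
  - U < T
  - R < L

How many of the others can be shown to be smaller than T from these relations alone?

11

The elements the relations force below T are M, U, R, S, V, N, P, K, H, J, L — no chain reaches any other.
That is 11.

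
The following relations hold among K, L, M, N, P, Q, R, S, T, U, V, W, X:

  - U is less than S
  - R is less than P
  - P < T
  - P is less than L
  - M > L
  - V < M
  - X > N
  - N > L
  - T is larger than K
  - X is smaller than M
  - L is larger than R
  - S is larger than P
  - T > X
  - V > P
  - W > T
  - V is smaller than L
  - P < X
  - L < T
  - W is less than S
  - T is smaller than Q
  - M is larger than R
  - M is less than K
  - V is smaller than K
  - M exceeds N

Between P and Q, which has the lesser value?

P

The relevant relations are P < V; V < L; L < N; N < X; X < M; M < K; K < T; T < Q.
Chaining these gives P < V < L < N < X < M < K < T < Q.
So P < Q; P is the smaller of the two.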